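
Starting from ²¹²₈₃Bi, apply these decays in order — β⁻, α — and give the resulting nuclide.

Start: (A, Z) = (212, 83).
After β⁻: (212, 84).
After α: (208, 82).
Z = 82 is lead.

Pb-208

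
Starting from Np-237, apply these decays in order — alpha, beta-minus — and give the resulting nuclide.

Start: (A, Z) = (237, 93).
After α: (233, 91).
After β⁻: (233, 92).
Z = 92 is uranium.

U-233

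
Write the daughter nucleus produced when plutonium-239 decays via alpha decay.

Alpha decay: mass number changes by -4, atomic number by -2.
A: 239 − 4 = 235; Z: 94 − 2 = 92.
Z = 92 is uranium, so the daughter is uranium-235.

U-235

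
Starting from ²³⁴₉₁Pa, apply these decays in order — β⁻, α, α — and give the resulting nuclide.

Start: (A, Z) = (234, 91).
After β⁻: (234, 92).
After α: (230, 90).
After α: (226, 88).
Z = 88 is radium.

Ra-226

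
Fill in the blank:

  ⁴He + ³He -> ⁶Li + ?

Conserve mass number: 4 + 3 = 6 + A, so A = 1.
Conserve atomic number: 2 + 2 = 3 + Z, so Z = 1.
A = 1 and Z = 1 is ¹H — a proton.

proton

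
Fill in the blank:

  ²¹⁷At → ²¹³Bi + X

alpha particle

Conserve mass number: 217 = 213 + A, so A = 4.
Conserve atomic number: 85 = 83 + Z, so Z = 2.
A = 4 and Z = 2 is ⁴He — an alpha particle.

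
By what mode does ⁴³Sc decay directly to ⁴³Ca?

ΔA = 43 − 43 = 0; ΔZ = 20 − 21 = -1.
A is unchanged and Z drops by 1 — a proton has become a neutron (β⁺ emission or electron capture).

beta-plus decay or electron capture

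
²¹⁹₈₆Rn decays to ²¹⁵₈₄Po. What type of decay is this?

alpha decay

ΔA = 215 − 219 = -4; ΔZ = 84 − 86 = -2.
A drops by 4 and Z drops by 2 — the signature of alpha emission.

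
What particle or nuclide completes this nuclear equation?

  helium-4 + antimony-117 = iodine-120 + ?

neutron

Conserve mass number: 4 + 117 = 120 + A, so A = 1.
Conserve atomic number: 2 + 51 = 53 + Z, so Z = 0.
A = 1 and Z = 0 is neutron — a neutron.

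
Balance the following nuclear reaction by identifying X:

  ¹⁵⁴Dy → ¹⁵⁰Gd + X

alpha particle

Conserve mass number: 154 = 150 + A, so A = 4.
Conserve atomic number: 66 = 64 + Z, so Z = 2.
A = 4 and Z = 2 is ⁴He — an alpha particle.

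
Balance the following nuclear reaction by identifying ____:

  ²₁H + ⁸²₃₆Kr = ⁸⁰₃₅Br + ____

alpha particle

Conserve mass number: 2 + 82 = 80 + A, so A = 4.
Conserve atomic number: 1 + 36 = 35 + Z, so Z = 2.
A = 4 and Z = 2 is ⁴₂He — an alpha particle.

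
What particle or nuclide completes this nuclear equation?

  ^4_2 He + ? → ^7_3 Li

Conserve mass number: 4 + A = 7, so A = 3.
Conserve atomic number: 2 + Z = 3, so Z = 1.
A = 3 and Z = 1 is ^3_1 H — a triton.

triton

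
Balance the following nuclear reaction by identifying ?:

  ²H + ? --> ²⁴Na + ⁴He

Mg-26

Conserve mass number: 2 + A = 24 + 4, so A = 26.
Conserve atomic number: 1 + Z = 11 + 2, so Z = 12.
Z = 12 is magnesium, so the species is ²⁶Mg.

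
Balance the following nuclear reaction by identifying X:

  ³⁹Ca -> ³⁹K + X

Conserve mass number: 39 = 39 + A, so A = 0.
Conserve atomic number: 20 = 19 + Z, so Z = 1.
A = 0 and Z = 1 is e⁺ — a positron.

positron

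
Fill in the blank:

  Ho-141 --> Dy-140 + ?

proton

Conserve mass number: 141 = 140 + A, so A = 1.
Conserve atomic number: 67 = 66 + Z, so Z = 1.
A = 1 and Z = 1 is H-1 — a proton.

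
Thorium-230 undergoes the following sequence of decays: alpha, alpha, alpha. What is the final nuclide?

Start: (A, Z) = (230, 90).
After α: (226, 88).
After α: (222, 86).
After α: (218, 84).
Z = 84 is polonium.

Po-218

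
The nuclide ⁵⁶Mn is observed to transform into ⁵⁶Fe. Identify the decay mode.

beta-minus decay

ΔA = 56 − 56 = 0; ΔZ = 26 − 25 = +1.
A is unchanged and Z rises by 1 — a neutron has become a proton (β⁻ decay).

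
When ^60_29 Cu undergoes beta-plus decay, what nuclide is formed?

Beta-plus decay: mass number changes by +0, atomic number by -1.
A: 60 = 60; Z: 29 − 1 = 28.
Z = 28 is nickel, so the daughter is ^60_28 Ni.

Ni-60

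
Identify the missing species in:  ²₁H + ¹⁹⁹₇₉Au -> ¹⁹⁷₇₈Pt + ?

alpha particle

Conserve mass number: 2 + 199 = 197 + A, so A = 4.
Conserve atomic number: 1 + 79 = 78 + Z, so Z = 2.
A = 4 and Z = 2 is ⁴₂He — an alpha particle.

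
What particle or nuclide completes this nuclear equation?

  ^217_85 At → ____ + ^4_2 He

Bi-213

Conserve mass number: 217 = A + 4, so A = 213.
Conserve atomic number: 85 = Z + 2, so Z = 83.
Z = 83 is bismuth, so the species is ^213_83 Bi.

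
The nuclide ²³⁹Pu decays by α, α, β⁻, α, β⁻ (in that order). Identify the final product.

Th-227

Start: (A, Z) = (239, 94).
After α: (235, 92).
After α: (231, 90).
After β⁻: (231, 91).
After α: (227, 89).
After β⁻: (227, 90).
Z = 90 is thorium.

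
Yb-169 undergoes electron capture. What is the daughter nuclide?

Tm-169

Electron capture: mass number changes by +0, atomic number by -1.
A: 169 = 169; Z: 70 − 1 = 69.
Z = 69 is thulium, so the daughter is Tm-169.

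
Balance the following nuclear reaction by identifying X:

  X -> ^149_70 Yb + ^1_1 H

Lu-150

Conserve mass number: A = 149 + 1, so A = 150.
Conserve atomic number: Z = 70 + 1, so Z = 71.
Z = 71 is lutetium, so the species is ^150_71 Lu.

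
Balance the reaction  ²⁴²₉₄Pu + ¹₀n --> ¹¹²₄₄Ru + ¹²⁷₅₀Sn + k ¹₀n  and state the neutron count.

4

Conserve mass number: 243 = 112 + 127 + k, so k = 243 − 239 = 4.
Check atomic number: 94 = 44 + 50 + 0 = 94. ✓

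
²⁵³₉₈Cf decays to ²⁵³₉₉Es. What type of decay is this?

beta-minus decay

ΔA = 253 − 253 = 0; ΔZ = 99 − 98 = +1.
A is unchanged and Z rises by 1 — a neutron has become a proton (β⁻ decay).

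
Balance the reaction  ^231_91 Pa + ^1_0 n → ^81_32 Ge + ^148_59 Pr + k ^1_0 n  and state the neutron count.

3

Conserve mass number: 232 = 81 + 148 + k, so k = 232 − 229 = 3.
Check atomic number: 91 = 32 + 59 + 0 = 91. ✓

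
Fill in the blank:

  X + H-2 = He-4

Conserve mass number: A + 2 = 4, so A = 2.
Conserve atomic number: Z + 1 = 2, so Z = 1.
A = 2 and Z = 1 is H-2 — a deuteron.

deuteron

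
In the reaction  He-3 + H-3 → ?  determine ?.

Conserve mass number: 3 + 3 = A, so A = 6.
Conserve atomic number: 2 + 1 = Z, so Z = 3.
Z = 3 is lithium, so the species is Li-6.

Li-6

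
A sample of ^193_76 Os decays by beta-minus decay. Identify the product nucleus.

Beta-minus decay: mass number changes by +0, atomic number by +1.
A: 193 = 193; Z: 76 + 1 = 77.
Z = 77 is iridium, so the daughter is ^193_77 Ir.

Ir-193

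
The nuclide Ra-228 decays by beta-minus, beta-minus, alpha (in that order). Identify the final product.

Start: (A, Z) = (228, 88).
After β⁻: (228, 89).
After β⁻: (228, 90).
After α: (224, 88).
Z = 88 is radium.

Ra-224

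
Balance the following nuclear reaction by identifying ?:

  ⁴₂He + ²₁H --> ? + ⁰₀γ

Li-6

Conserve mass number: 4 + 2 = A + 0, so A = 6.
Conserve atomic number: 2 + 1 = Z + 0, so Z = 3.
Z = 3 is lithium, so the species is ⁶₃Li.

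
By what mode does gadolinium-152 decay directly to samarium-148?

ΔA = 148 − 152 = -4; ΔZ = 62 − 64 = -2.
A drops by 4 and Z drops by 2 — the signature of alpha emission.

alpha decay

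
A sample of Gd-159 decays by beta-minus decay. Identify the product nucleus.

Tb-159

Beta-minus decay: mass number changes by +0, atomic number by +1.
A: 159 = 159; Z: 64 + 1 = 65.
Z = 65 is terbium, so the daughter is Tb-159.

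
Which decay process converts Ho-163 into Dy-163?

beta-plus decay or electron capture

ΔA = 163 − 163 = 0; ΔZ = 66 − 67 = -1.
A is unchanged and Z drops by 1 — a proton has become a neutron (β⁺ emission or electron capture).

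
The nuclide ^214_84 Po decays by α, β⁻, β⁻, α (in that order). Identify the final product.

Start: (A, Z) = (214, 84).
After α: (210, 82).
After β⁻: (210, 83).
After β⁻: (210, 84).
After α: (206, 82).
Z = 82 is lead.

Pb-206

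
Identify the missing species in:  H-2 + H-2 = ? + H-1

H-3

Conserve mass number: 2 + 2 = A + 1, so A = 3.
Conserve atomic number: 1 + 1 = Z + 1, so Z = 1.
A = 3 and Z = 1 is H-3 — a triton.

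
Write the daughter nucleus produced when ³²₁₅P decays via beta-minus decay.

Beta-minus decay: mass number changes by +0, atomic number by +1.
A: 32 = 32; Z: 15 + 1 = 16.
Z = 16 is sulfur, so the daughter is ³²₁₆S.

S-32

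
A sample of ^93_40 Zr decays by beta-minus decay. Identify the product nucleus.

Beta-minus decay: mass number changes by +0, atomic number by +1.
A: 93 = 93; Z: 40 + 1 = 41.
Z = 41 is niobium, so the daughter is ^93_41 Nb.

Nb-93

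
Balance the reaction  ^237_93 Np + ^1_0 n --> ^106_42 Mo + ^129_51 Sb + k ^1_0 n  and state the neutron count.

Conserve mass number: 238 = 106 + 129 + k, so k = 238 − 235 = 3.
Check atomic number: 93 = 42 + 51 + 0 = 93. ✓

3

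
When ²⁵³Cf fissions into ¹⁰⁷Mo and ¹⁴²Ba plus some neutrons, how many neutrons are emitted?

4

Conserve mass number: 253 = 107 + 142 + k, so k = 253 − 249 = 4.
Check atomic number: 98 = 42 + 56 + 0 = 98. ✓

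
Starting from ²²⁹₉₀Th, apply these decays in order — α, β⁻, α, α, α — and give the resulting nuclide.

Start: (A, Z) = (229, 90).
After α: (225, 88).
After β⁻: (225, 89).
After α: (221, 87).
After α: (217, 85).
After α: (213, 83).
Z = 83 is bismuth.

Bi-213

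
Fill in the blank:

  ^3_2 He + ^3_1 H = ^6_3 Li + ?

gamma ray

Conserve mass number: 3 + 3 = 6 + A, so A = 0.
Conserve atomic number: 2 + 1 = 3 + Z, so Z = 0.
A = 0 and Z = 0 is ^0_0 γ — a gamma ray.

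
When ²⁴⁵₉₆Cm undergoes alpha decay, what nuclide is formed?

Alpha decay: mass number changes by -4, atomic number by -2.
A: 245 − 4 = 241; Z: 96 − 2 = 94.
Z = 94 is plutonium, so the daughter is ²⁴¹₉₄Pu.

Pu-241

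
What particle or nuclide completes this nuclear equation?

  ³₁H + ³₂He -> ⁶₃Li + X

Conserve mass number: 3 + 3 = 6 + A, so A = 0.
Conserve atomic number: 1 + 2 = 3 + Z, so Z = 0.
A = 0 and Z = 0 is ⁰₀γ — a gamma ray.

gamma ray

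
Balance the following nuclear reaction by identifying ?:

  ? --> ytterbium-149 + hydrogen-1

Conserve mass number: A = 149 + 1, so A = 150.
Conserve atomic number: Z = 70 + 1, so Z = 71.
Z = 71 is lutetium, so the species is lutetium-150.

Lu-150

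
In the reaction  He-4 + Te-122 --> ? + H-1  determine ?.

I-125

Conserve mass number: 4 + 122 = A + 1, so A = 125.
Conserve atomic number: 2 + 52 = Z + 1, so Z = 53.
Z = 53 is iodine, so the species is I-125.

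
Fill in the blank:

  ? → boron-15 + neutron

B-16

Conserve mass number: A = 15 + 1, so A = 16.
Conserve atomic number: Z = 5 + 0, so Z = 5.
Z = 5 is boron, so the species is boron-16.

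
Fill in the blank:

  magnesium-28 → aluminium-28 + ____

beta-minus particle

Conserve mass number: 28 = 28 + A, so A = 0.
Conserve atomic number: 12 = 13 + Z, so Z = -1.
A = 0 and Z = -1 is e⁻ — a beta-minus particle.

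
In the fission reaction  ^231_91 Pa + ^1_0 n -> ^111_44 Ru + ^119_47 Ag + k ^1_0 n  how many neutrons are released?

2

Conserve mass number: 232 = 111 + 119 + k, so k = 232 − 230 = 2.
Check atomic number: 91 = 44 + 47 + 0 = 91. ✓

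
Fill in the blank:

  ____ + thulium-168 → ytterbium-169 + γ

Conserve mass number: A + 168 = 169 + 0, so A = 1.
Conserve atomic number: Z + 69 = 70 + 0, so Z = 1.
A = 1 and Z = 1 is hydrogen-1 — a proton.

proton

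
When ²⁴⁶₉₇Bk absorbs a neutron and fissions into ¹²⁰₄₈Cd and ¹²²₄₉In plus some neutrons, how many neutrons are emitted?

5

Conserve mass number: 247 = 120 + 122 + k, so k = 247 − 242 = 5.
Check atomic number: 97 = 48 + 49 + 0 = 97. ✓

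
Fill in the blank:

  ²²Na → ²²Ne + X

positron

Conserve mass number: 22 = 22 + A, so A = 0.
Conserve atomic number: 11 = 10 + Z, so Z = 1.
A = 0 and Z = 1 is e⁺ — a positron.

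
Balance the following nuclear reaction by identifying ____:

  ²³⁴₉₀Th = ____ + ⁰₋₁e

Pa-234

Conserve mass number: 234 = A + 0, so A = 234.
Conserve atomic number: 90 = Z − 1, so Z = 91.
Z = 91 is protactinium, so the species is ²³⁴₉₁Pa.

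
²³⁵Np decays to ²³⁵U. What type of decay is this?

beta-plus decay or electron capture

ΔA = 235 − 235 = 0; ΔZ = 92 − 93 = -1.
A is unchanged and Z drops by 1 — a proton has become a neutron (β⁺ emission or electron capture).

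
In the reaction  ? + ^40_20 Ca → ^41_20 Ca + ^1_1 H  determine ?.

deuteron

Conserve mass number: A + 40 = 41 + 1, so A = 2.
Conserve atomic number: Z + 20 = 20 + 1, so Z = 1.
A = 2 and Z = 1 is ^2_1 H — a deuteron.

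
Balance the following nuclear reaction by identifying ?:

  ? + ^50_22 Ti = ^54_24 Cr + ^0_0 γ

Conserve mass number: A + 50 = 54 + 0, so A = 4.
Conserve atomic number: Z + 22 = 24 + 0, so Z = 2.
A = 4 and Z = 2 is ^4_2 He — an alpha particle.

alpha particle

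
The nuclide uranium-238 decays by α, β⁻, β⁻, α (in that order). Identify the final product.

Start: (A, Z) = (238, 92).
After α: (234, 90).
After β⁻: (234, 91).
After β⁻: (234, 92).
After α: (230, 90).
Z = 90 is thorium.

Th-230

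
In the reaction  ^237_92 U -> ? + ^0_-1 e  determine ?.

Conserve mass number: 237 = A + 0, so A = 237.
Conserve atomic number: 92 = Z − 1, so Z = 93.
Z = 93 is neptunium, so the species is ^237_93 Np.

Np-237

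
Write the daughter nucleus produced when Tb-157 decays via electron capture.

Electron capture: mass number changes by +0, atomic number by -1.
A: 157 = 157; Z: 65 − 1 = 64.
Z = 64 is gadolinium, so the daughter is Gd-157.

Gd-157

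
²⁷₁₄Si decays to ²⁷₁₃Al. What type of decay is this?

beta-plus decay or electron capture

ΔA = 27 − 27 = 0; ΔZ = 13 − 14 = -1.
A is unchanged and Z drops by 1 — a proton has become a neutron (β⁺ emission or electron capture).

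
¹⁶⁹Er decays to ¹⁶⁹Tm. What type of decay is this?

ΔA = 169 − 169 = 0; ΔZ = 69 − 68 = +1.
A is unchanged and Z rises by 1 — a neutron has become a proton (β⁻ decay).

beta-minus decay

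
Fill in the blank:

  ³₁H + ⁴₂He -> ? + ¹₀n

Conserve mass number: 3 + 4 = A + 1, so A = 6.
Conserve atomic number: 1 + 2 = Z + 0, so Z = 3.
Z = 3 is lithium, so the species is ⁶₃Li.

Li-6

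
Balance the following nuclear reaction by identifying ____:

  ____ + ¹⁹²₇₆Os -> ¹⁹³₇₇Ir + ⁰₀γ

Conserve mass number: A + 192 = 193 + 0, so A = 1.
Conserve atomic number: Z + 76 = 77 + 0, so Z = 1.
A = 1 and Z = 1 is ¹₁H — a proton.

proton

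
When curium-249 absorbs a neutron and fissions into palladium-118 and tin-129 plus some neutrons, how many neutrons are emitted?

Conserve mass number: 250 = 118 + 129 + k, so k = 250 − 247 = 3.
Check atomic number: 96 = 46 + 50 + 0 = 96. ✓

3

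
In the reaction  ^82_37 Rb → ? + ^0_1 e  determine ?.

Conserve mass number: 82 = A + 0, so A = 82.
Conserve atomic number: 37 = Z + 1, so Z = 36.
Z = 36 is krypton, so the species is ^82_36 Kr.

Kr-82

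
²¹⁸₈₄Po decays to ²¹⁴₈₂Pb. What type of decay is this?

alpha decay

ΔA = 214 − 218 = -4; ΔZ = 82 − 84 = -2.
A drops by 4 and Z drops by 2 — the signature of alpha emission.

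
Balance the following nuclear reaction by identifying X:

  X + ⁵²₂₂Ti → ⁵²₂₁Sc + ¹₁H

neutron

Conserve mass number: A + 52 = 52 + 1, so A = 1.
Conserve atomic number: Z + 22 = 21 + 1, so Z = 0.
A = 1 and Z = 0 is ¹₀n — a neutron.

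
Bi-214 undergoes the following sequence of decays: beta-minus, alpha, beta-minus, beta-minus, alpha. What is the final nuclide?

Pb-206

Start: (A, Z) = (214, 83).
After β⁻: (214, 84).
After α: (210, 82).
After β⁻: (210, 83).
After β⁻: (210, 84).
After α: (206, 82).
Z = 82 is lead.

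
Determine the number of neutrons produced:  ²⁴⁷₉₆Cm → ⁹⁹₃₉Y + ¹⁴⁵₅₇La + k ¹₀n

Conserve mass number: 247 = 99 + 145 + k, so k = 247 − 244 = 3.
Check atomic number: 96 = 39 + 57 + 0 = 96. ✓

3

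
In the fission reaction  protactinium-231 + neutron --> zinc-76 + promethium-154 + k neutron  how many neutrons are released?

2

Conserve mass number: 232 = 76 + 154 + k, so k = 232 − 230 = 2.
Check atomic number: 91 = 30 + 61 + 0 = 91. ✓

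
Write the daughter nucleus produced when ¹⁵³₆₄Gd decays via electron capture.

Electron capture: mass number changes by +0, atomic number by -1.
A: 153 = 153; Z: 64 − 1 = 63.
Z = 63 is europium, so the daughter is ¹⁵³₆₃Eu.

Eu-153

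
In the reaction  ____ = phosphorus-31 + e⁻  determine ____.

Si-31

Conserve mass number: A = 31 + 0, so A = 31.
Conserve atomic number: Z = 15 − 1, so Z = 14.
Z = 14 is silicon, so the species is silicon-31.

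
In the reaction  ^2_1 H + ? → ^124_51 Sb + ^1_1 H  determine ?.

Conserve mass number: 2 + A = 124 + 1, so A = 123.
Conserve atomic number: 1 + Z = 51 + 1, so Z = 51.
Z = 51 is antimony, so the species is ^123_51 Sb.

Sb-123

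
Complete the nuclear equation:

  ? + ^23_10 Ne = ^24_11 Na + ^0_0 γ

proton

Conserve mass number: A + 23 = 24 + 0, so A = 1.
Conserve atomic number: Z + 10 = 11 + 0, so Z = 1.
A = 1 and Z = 1 is ^1_1 H — a proton.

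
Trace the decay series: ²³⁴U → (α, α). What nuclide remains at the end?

Ra-226

Start: (A, Z) = (234, 92).
After α: (230, 90).
After α: (226, 88).
Z = 88 is radium.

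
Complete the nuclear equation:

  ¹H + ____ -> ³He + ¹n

Conserve mass number: 1 + A = 3 + 1, so A = 3.
Conserve atomic number: 1 + Z = 2 + 0, so Z = 1.
A = 3 and Z = 1 is ³H — a triton.

triton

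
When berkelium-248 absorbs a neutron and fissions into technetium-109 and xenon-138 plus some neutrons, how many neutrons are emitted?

Conserve mass number: 249 = 109 + 138 + k, so k = 249 − 247 = 2.
Check atomic number: 97 = 43 + 54 + 0 = 97. ✓

2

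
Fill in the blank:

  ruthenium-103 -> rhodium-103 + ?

Conserve mass number: 103 = 103 + A, so A = 0.
Conserve atomic number: 44 = 45 + Z, so Z = -1.
A = 0 and Z = -1 is e⁻ — a beta-minus particle.

beta-minus particle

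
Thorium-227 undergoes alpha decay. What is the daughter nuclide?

Ra-223

Alpha decay: mass number changes by -4, atomic number by -2.
A: 227 − 4 = 223; Z: 90 − 2 = 88.
Z = 88 is radium, so the daughter is radium-223.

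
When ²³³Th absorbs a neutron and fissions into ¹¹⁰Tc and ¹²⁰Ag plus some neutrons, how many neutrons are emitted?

Conserve mass number: 234 = 110 + 120 + k, so k = 234 − 230 = 4.
Check atomic number: 90 = 43 + 47 + 0 = 90. ✓

4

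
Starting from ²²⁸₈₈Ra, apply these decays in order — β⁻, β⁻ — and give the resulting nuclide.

Th-228

Start: (A, Z) = (228, 88).
After β⁻: (228, 89).
After β⁻: (228, 90).
Z = 90 is thorium.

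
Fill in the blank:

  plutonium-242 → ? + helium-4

U-238

Conserve mass number: 242 = A + 4, so A = 238.
Conserve atomic number: 94 = Z + 2, so Z = 92.
Z = 92 is uranium, so the species is uranium-238.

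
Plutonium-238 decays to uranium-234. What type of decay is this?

ΔA = 234 − 238 = -4; ΔZ = 92 − 94 = -2.
A drops by 4 and Z drops by 2 — the signature of alpha emission.

alpha decay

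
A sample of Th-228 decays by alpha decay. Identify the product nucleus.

Alpha decay: mass number changes by -4, atomic number by -2.
A: 228 − 4 = 224; Z: 90 − 2 = 88.
Z = 88 is radium, so the daughter is Ra-224.

Ra-224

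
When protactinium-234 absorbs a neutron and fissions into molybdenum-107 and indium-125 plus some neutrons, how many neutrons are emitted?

3

Conserve mass number: 235 = 107 + 125 + k, so k = 235 − 232 = 3.
Check atomic number: 91 = 42 + 49 + 0 = 91. ✓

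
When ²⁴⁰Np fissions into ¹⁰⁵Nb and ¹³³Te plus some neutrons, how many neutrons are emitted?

Conserve mass number: 240 = 105 + 133 + k, so k = 240 − 238 = 2.
Check atomic number: 93 = 41 + 52 + 0 = 93. ✓

2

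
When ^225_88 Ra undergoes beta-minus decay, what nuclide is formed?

Ac-225

Beta-minus decay: mass number changes by +0, atomic number by +1.
A: 225 = 225; Z: 88 + 1 = 89.
Z = 89 is actinium, so the daughter is ^225_89 Ac.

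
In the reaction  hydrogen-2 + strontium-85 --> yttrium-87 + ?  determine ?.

gamma ray

Conserve mass number: 2 + 85 = 87 + A, so A = 0.
Conserve atomic number: 1 + 38 = 39 + Z, so Z = 0.
A = 0 and Z = 0 is γ — a gamma ray.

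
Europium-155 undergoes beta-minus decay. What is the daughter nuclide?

Gd-155

Beta-minus decay: mass number changes by +0, atomic number by +1.
A: 155 = 155; Z: 63 + 1 = 64.
Z = 64 is gadolinium, so the daughter is gadolinium-155.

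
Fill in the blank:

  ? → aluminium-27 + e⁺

Si-27

Conserve mass number: A = 27 + 0, so A = 27.
Conserve atomic number: Z = 13 + 1, so Z = 14.
Z = 14 is silicon, so the species is silicon-27.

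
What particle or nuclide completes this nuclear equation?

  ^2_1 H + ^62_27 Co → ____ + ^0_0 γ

Ni-64

Conserve mass number: 2 + 62 = A + 0, so A = 64.
Conserve atomic number: 1 + 27 = Z + 0, so Z = 28.
Z = 28 is nickel, so the species is ^64_28 Ni.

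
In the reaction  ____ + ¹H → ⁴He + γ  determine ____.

Conserve mass number: A + 1 = 4 + 0, so A = 3.
Conserve atomic number: Z + 1 = 2 + 0, so Z = 1.
A = 3 and Z = 1 is ³H — a triton.

triton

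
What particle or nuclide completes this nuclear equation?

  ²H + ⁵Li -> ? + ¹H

Li-6

Conserve mass number: 2 + 5 = A + 1, so A = 6.
Conserve atomic number: 1 + 3 = Z + 1, so Z = 3.
Z = 3 is lithium, so the species is ⁶Li.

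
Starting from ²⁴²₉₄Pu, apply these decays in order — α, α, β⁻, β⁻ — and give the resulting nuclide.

Start: (A, Z) = (242, 94).
After α: (238, 92).
After α: (234, 90).
After β⁻: (234, 91).
After β⁻: (234, 92).
Z = 92 is uranium.

U-234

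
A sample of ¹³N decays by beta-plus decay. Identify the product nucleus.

C-13

Beta-plus decay: mass number changes by +0, atomic number by -1.
A: 13 = 13; Z: 7 − 1 = 6.
Z = 6 is carbon, so the daughter is ¹³C.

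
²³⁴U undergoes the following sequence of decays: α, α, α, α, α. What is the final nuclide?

Start: (A, Z) = (234, 92).
After α: (230, 90).
After α: (226, 88).
After α: (222, 86).
After α: (218, 84).
After α: (214, 82).
Z = 82 is lead.

Pb-214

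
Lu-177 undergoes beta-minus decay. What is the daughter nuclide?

Beta-minus decay: mass number changes by +0, atomic number by +1.
A: 177 = 177; Z: 71 + 1 = 72.
Z = 72 is hafnium, so the daughter is Hf-177.

Hf-177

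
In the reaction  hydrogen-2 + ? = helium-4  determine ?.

deuteron

Conserve mass number: 2 + A = 4, so A = 2.
Conserve atomic number: 1 + Z = 2, so Z = 1.
A = 2 and Z = 1 is hydrogen-2 — a deuteron.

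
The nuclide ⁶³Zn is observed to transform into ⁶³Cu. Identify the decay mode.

beta-plus decay or electron capture

ΔA = 63 − 63 = 0; ΔZ = 29 − 30 = -1.
A is unchanged and Z drops by 1 — a proton has become a neutron (β⁺ emission or electron capture).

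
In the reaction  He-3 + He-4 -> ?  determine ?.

Be-7

Conserve mass number: 3 + 4 = A, so A = 7.
Conserve atomic number: 2 + 2 = Z, so Z = 4.
Z = 4 is beryllium, so the species is Be-7.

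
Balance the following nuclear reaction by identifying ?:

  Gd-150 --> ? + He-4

Conserve mass number: 150 = A + 4, so A = 146.
Conserve atomic number: 64 = Z + 2, so Z = 62.
Z = 62 is samarium, so the species is Sm-146.

Sm-146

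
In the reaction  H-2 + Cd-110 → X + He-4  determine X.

Conserve mass number: 2 + 110 = A + 4, so A = 108.
Conserve atomic number: 1 + 48 = Z + 2, so Z = 47.
Z = 47 is silver, so the species is Ag-108.

Ag-108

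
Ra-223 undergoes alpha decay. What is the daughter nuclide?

Rn-219

Alpha decay: mass number changes by -4, atomic number by -2.
A: 223 − 4 = 219; Z: 88 − 2 = 86.
Z = 86 is radon, so the daughter is Rn-219.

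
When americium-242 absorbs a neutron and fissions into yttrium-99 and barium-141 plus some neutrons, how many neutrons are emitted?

Conserve mass number: 243 = 99 + 141 + k, so k = 243 − 240 = 3.
Check atomic number: 95 = 39 + 56 + 0 = 95. ✓

3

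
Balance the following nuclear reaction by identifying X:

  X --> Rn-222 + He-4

Ra-226

Conserve mass number: A = 222 + 4, so A = 226.
Conserve atomic number: Z = 86 + 2, so Z = 88.
Z = 88 is radium, so the species is Ra-226.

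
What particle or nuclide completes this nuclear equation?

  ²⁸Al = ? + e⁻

Conserve mass number: 28 = A + 0, so A = 28.
Conserve atomic number: 13 = Z − 1, so Z = 14.
Z = 14 is silicon, so the species is ²⁸Si.

Si-28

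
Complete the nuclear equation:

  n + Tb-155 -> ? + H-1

Gd-155

Conserve mass number: 1 + 155 = A + 1, so A = 155.
Conserve atomic number: 0 + 65 = Z + 1, so Z = 64.
Z = 64 is gadolinium, so the species is Gd-155.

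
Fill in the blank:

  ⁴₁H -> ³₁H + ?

Conserve mass number: 4 = 3 + A, so A = 1.
Conserve atomic number: 1 = 1 + Z, so Z = 0.
A = 1 and Z = 0 is ¹₀n — a neutron.

neutron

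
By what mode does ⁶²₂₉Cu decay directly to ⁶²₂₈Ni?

ΔA = 62 − 62 = 0; ΔZ = 28 − 29 = -1.
A is unchanged and Z drops by 1 — a proton has become a neutron (β⁺ emission or electron capture).

beta-plus decay or electron capture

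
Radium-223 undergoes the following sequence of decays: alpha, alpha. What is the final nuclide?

Start: (A, Z) = (223, 88).
After α: (219, 86).
After α: (215, 84).
Z = 84 is polonium.

Po-215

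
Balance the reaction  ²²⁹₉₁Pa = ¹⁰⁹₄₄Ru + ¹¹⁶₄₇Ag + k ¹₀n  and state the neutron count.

4

Conserve mass number: 229 = 109 + 116 + k, so k = 229 − 225 = 4.
Check atomic number: 91 = 44 + 47 + 0 = 91. ✓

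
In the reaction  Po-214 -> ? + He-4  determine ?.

Pb-210

Conserve mass number: 214 = A + 4, so A = 210.
Conserve atomic number: 84 = Z + 2, so Z = 82.
Z = 82 is lead, so the species is Pb-210.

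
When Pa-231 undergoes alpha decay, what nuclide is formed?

Alpha decay: mass number changes by -4, atomic number by -2.
A: 231 − 4 = 227; Z: 91 − 2 = 89.
Z = 89 is actinium, so the daughter is Ac-227.

Ac-227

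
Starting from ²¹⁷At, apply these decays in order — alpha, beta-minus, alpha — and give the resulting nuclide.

Start: (A, Z) = (217, 85).
After α: (213, 83).
After β⁻: (213, 84).
After α: (209, 82).
Z = 82 is lead.

Pb-209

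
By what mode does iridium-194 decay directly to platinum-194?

ΔA = 194 − 194 = 0; ΔZ = 78 − 77 = +1.
A is unchanged and Z rises by 1 — a neutron has become a proton (β⁻ decay).

beta-minus decay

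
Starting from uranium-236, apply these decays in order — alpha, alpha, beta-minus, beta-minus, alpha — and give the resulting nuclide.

Ra-224

Start: (A, Z) = (236, 92).
After α: (232, 90).
After α: (228, 88).
After β⁻: (228, 89).
After β⁻: (228, 90).
After α: (224, 88).
Z = 88 is radium.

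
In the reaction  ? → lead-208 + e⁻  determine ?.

Conserve mass number: A = 208 + 0, so A = 208.
Conserve atomic number: Z = 82 − 1, so Z = 81.
Z = 81 is thallium, so the species is thallium-208.

Tl-208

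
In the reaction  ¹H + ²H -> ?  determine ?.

He-3

Conserve mass number: 1 + 2 = A, so A = 3.
Conserve atomic number: 1 + 1 = Z, so Z = 2.
Z = 2 is helium, so the species is ³He.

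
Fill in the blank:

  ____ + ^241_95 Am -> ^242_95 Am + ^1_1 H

deuteron

Conserve mass number: A + 241 = 242 + 1, so A = 2.
Conserve atomic number: Z + 95 = 95 + 1, so Z = 1.
A = 2 and Z = 1 is ^2_1 H — a deuteron.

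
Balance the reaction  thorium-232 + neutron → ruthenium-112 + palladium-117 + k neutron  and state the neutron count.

4

Conserve mass number: 233 = 112 + 117 + k, so k = 233 − 229 = 4.
Check atomic number: 90 = 44 + 46 + 0 = 90. ✓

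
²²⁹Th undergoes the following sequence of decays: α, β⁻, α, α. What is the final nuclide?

At-217

Start: (A, Z) = (229, 90).
After α: (225, 88).
After β⁻: (225, 89).
After α: (221, 87).
After α: (217, 85).
Z = 85 is astatine.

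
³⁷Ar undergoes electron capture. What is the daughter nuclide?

Electron capture: mass number changes by +0, atomic number by -1.
A: 37 = 37; Z: 18 − 1 = 17.
Z = 17 is chlorine, so the daughter is ³⁷Cl.

Cl-37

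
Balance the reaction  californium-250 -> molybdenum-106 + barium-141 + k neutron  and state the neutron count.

3

Conserve mass number: 250 = 106 + 141 + k, so k = 250 − 247 = 3.
Check atomic number: 98 = 42 + 56 + 0 = 98. ✓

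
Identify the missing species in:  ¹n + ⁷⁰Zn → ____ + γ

Conserve mass number: 1 + 70 = A + 0, so A = 71.
Conserve atomic number: 0 + 30 = Z + 0, so Z = 30.
Z = 30 is zinc, so the species is ⁷¹Zn.

Zn-71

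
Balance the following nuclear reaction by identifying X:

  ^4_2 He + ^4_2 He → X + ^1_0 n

Conserve mass number: 4 + 4 = A + 1, so A = 7.
Conserve atomic number: 2 + 2 = Z + 0, so Z = 4.
Z = 4 is beryllium, so the species is ^7_4 Be.

Be-7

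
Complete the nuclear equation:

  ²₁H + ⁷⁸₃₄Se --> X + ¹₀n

Conserve mass number: 2 + 78 = A + 1, so A = 79.
Conserve atomic number: 1 + 34 = Z + 0, so Z = 35.
Z = 35 is bromine, so the species is ⁷⁹₃₅Br.

Br-79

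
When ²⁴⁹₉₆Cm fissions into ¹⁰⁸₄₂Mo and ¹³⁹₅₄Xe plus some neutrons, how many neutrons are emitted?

2

Conserve mass number: 249 = 108 + 139 + k, so k = 249 − 247 = 2.
Check atomic number: 96 = 42 + 54 + 0 = 96. ✓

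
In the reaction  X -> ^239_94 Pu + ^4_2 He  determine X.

Cm-243

Conserve mass number: A = 239 + 4, so A = 243.
Conserve atomic number: Z = 94 + 2, so Z = 96.
Z = 96 is curium, so the species is ^243_96 Cm.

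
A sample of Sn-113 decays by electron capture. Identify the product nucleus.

In-113

Electron capture: mass number changes by +0, atomic number by -1.
A: 113 = 113; Z: 50 − 1 = 49.
Z = 49 is indium, so the daughter is In-113.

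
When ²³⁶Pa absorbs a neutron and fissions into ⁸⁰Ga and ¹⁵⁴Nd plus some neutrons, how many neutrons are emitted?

3

Conserve mass number: 237 = 80 + 154 + k, so k = 237 − 234 = 3.
Check atomic number: 91 = 31 + 60 + 0 = 91. ✓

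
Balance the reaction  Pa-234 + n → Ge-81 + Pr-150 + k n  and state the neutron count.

4

Conserve mass number: 235 = 81 + 150 + k, so k = 235 − 231 = 4.
Check atomic number: 91 = 32 + 59 + 0 = 91. ✓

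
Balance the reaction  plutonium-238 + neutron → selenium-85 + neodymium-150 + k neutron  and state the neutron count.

Conserve mass number: 239 = 85 + 150 + k, so k = 239 − 235 = 4.
Check atomic number: 94 = 34 + 60 + 0 = 94. ✓

4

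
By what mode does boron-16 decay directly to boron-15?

ΔA = 15 − 16 = -1; ΔZ = 5 − 5 = +0.
A drops by 1 with Z unchanged — a neutron was emitted.

neutron emission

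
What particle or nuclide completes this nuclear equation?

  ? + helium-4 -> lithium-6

deuteron

Conserve mass number: A + 4 = 6, so A = 2.
Conserve atomic number: Z + 2 = 3, so Z = 1.
A = 2 and Z = 1 is hydrogen-2 — a deuteron.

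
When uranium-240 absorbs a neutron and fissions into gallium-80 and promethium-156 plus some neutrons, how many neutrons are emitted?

Conserve mass number: 241 = 80 + 156 + k, so k = 241 − 236 = 5.
Check atomic number: 92 = 31 + 61 + 0 = 92. ✓

5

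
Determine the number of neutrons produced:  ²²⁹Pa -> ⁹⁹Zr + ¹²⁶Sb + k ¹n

Conserve mass number: 229 = 99 + 126 + k, so k = 229 − 225 = 4.
Check atomic number: 91 = 40 + 51 + 0 = 91. ✓

4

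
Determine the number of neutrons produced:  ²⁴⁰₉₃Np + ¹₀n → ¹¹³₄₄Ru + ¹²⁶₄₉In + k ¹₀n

2

Conserve mass number: 241 = 113 + 126 + k, so k = 241 − 239 = 2.
Check atomic number: 93 = 44 + 49 + 0 = 93. ✓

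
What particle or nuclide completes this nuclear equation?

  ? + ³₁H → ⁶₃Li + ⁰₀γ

Conserve mass number: A + 3 = 6 + 0, so A = 3.
Conserve atomic number: Z + 1 = 3 + 0, so Z = 2.
Z = 2 is helium, so the species is ³₂He.

He-3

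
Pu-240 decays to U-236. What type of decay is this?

ΔA = 236 − 240 = -4; ΔZ = 92 − 94 = -2.
A drops by 4 and Z drops by 2 — the signature of alpha emission.

alpha decay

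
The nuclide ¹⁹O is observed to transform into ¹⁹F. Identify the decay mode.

ΔA = 19 − 19 = 0; ΔZ = 9 − 8 = +1.
A is unchanged and Z rises by 1 — a neutron has become a proton (β⁻ decay).

beta-minus decay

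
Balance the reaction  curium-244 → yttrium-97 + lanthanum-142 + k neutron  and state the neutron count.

Conserve mass number: 244 = 97 + 142 + k, so k = 244 − 239 = 5.
Check atomic number: 96 = 39 + 57 + 0 = 96. ✓

5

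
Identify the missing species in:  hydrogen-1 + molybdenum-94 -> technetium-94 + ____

Conserve mass number: 1 + 94 = 94 + A, so A = 1.
Conserve atomic number: 1 + 42 = 43 + Z, so Z = 0.
A = 1 and Z = 0 is neutron — a neutron.

neutron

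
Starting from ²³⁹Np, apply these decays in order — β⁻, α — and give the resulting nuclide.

U-235

Start: (A, Z) = (239, 93).
After β⁻: (239, 94).
After α: (235, 92).
Z = 92 is uranium.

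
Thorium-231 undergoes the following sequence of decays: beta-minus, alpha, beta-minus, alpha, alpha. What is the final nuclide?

Start: (A, Z) = (231, 90).
After β⁻: (231, 91).
After α: (227, 89).
After β⁻: (227, 90).
After α: (223, 88).
After α: (219, 86).
Z = 86 is radon.

Rn-219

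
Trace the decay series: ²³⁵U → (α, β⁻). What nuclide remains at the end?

Pa-231

Start: (A, Z) = (235, 92).
After α: (231, 90).
After β⁻: (231, 91).
Z = 91 is protactinium.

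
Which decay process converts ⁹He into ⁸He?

neutron emission

ΔA = 8 − 9 = -1; ΔZ = 2 − 2 = +0.
A drops by 1 with Z unchanged — a neutron was emitted.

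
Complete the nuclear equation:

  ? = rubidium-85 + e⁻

Kr-85

Conserve mass number: A = 85 + 0, so A = 85.
Conserve atomic number: Z = 37 − 1, so Z = 36.
Z = 36 is krypton, so the species is krypton-85.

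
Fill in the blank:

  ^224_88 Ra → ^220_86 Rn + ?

alpha particle

Conserve mass number: 224 = 220 + A, so A = 4.
Conserve atomic number: 88 = 86 + Z, so Z = 2.
A = 4 and Z = 2 is ^4_2 He — an alpha particle.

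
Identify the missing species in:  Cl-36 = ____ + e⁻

Conserve mass number: 36 = A + 0, so A = 36.
Conserve atomic number: 17 = Z − 1, so Z = 18.
Z = 18 is argon, so the species is Ar-36.

Ar-36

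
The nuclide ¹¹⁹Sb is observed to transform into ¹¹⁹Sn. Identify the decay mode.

ΔA = 119 − 119 = 0; ΔZ = 50 − 51 = -1.
A is unchanged and Z drops by 1 — a proton has become a neutron (β⁺ emission or electron capture).

beta-plus decay or electron capture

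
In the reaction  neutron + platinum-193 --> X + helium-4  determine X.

Os-190

Conserve mass number: 1 + 193 = A + 4, so A = 190.
Conserve atomic number: 0 + 78 = Z + 2, so Z = 76.
Z = 76 is osmium, so the species is osmium-190.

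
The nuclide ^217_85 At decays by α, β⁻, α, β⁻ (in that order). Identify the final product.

Bi-209

Start: (A, Z) = (217, 85).
After α: (213, 83).
After β⁻: (213, 84).
After α: (209, 82).
After β⁻: (209, 83).
Z = 83 is bismuth.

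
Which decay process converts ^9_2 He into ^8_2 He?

neutron emission

ΔA = 8 − 9 = -1; ΔZ = 2 − 2 = +0.
A drops by 1 with Z unchanged — a neutron was emitted.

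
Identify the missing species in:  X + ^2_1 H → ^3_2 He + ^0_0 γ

proton

Conserve mass number: A + 2 = 3 + 0, so A = 1.
Conserve atomic number: Z + 1 = 2 + 0, so Z = 1.
A = 1 and Z = 1 is ^1_1 H — a proton.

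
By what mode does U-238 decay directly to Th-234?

ΔA = 234 − 238 = -4; ΔZ = 90 − 92 = -2.
A drops by 4 and Z drops by 2 — the signature of alpha emission.

alpha decay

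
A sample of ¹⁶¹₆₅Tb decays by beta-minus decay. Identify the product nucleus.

Beta-minus decay: mass number changes by +0, atomic number by +1.
A: 161 = 161; Z: 65 + 1 = 66.
Z = 66 is dysprosium, so the daughter is ¹⁶¹₆₆Dy.

Dy-161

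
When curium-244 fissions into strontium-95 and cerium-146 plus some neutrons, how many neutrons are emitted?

3

Conserve mass number: 244 = 95 + 146 + k, so k = 244 − 241 = 3.
Check atomic number: 96 = 38 + 58 + 0 = 96. ✓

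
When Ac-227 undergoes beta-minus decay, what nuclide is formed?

Beta-minus decay: mass number changes by +0, atomic number by +1.
A: 227 = 227; Z: 89 + 1 = 90.
Z = 90 is thorium, so the daughter is Th-227.

Th-227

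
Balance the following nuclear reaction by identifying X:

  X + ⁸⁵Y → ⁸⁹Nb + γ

Conserve mass number: A + 85 = 89 + 0, so A = 4.
Conserve atomic number: Z + 39 = 41 + 0, so Z = 2.
A = 4 and Z = 2 is ⁴He — an alpha particle.

alpha particle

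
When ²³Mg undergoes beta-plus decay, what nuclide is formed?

Beta-plus decay: mass number changes by +0, atomic number by -1.
A: 23 = 23; Z: 12 − 1 = 11.
Z = 11 is sodium, so the daughter is ²³Na.

Na-23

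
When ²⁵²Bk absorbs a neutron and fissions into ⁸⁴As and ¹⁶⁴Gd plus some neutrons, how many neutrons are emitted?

5

Conserve mass number: 253 = 84 + 164 + k, so k = 253 − 248 = 5.
Check atomic number: 97 = 33 + 64 + 0 = 97. ✓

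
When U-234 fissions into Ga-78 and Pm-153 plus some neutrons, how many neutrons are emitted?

Conserve mass number: 234 = 78 + 153 + k, so k = 234 − 231 = 3.
Check atomic number: 92 = 31 + 61 + 0 = 92. ✓

3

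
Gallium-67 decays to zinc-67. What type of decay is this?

beta-plus decay or electron capture

ΔA = 67 − 67 = 0; ΔZ = 30 − 31 = -1.
A is unchanged and Z drops by 1 — a proton has become a neutron (β⁺ emission or electron capture).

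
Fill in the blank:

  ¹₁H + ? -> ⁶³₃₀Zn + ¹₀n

Conserve mass number: 1 + A = 63 + 1, so A = 63.
Conserve atomic number: 1 + Z = 30 + 0, so Z = 29.
Z = 29 is copper, so the species is ⁶³₂₉Cu.

Cu-63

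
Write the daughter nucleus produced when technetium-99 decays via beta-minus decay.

Ru-99

Beta-minus decay: mass number changes by +0, atomic number by +1.
A: 99 = 99; Z: 43 + 1 = 44.
Z = 44 is ruthenium, so the daughter is ruthenium-99.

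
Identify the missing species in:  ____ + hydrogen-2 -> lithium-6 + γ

alpha particle

Conserve mass number: A + 2 = 6 + 0, so A = 4.
Conserve atomic number: Z + 1 = 3 + 0, so Z = 2.
A = 4 and Z = 2 is helium-4 — an alpha particle.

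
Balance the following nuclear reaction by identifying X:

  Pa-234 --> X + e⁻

U-234

Conserve mass number: 234 = A + 0, so A = 234.
Conserve atomic number: 91 = Z − 1, so Z = 92.
Z = 92 is uranium, so the species is U-234.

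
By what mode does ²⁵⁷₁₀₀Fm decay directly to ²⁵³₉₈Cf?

ΔA = 253 − 257 = -4; ΔZ = 98 − 100 = -2.
A drops by 4 and Z drops by 2 — the signature of alpha emission.

alpha decay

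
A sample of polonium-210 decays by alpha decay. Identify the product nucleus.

Pb-206

Alpha decay: mass number changes by -4, atomic number by -2.
A: 210 − 4 = 206; Z: 84 − 2 = 82.
Z = 82 is lead, so the daughter is lead-206.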